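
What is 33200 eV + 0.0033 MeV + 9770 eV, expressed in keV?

In keV:
  33200 eV = 33200 × 10⁻³ keV = 33.2
  0.0033 MeV = 0.0033 × 10³ keV = 3.3
  9770 eV = 9770 × 10⁻³ keV = 9.77
Sum: 33.2 + 3.3 + 9.77 = 46.27

46.27 keV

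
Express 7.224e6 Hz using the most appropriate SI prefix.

= 7.224e6 Hz; 1e6 is mega.

7.224 MHz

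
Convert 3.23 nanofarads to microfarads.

0.00323 microfarads

nano = 10^-9, micro = 10^-6; factor is 10^-3.
3.23 × 10^-3 = 0.00323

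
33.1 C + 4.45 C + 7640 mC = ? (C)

In C:
  33.1 C → 33.1
  4.45 C → 4.45
  7640 mC = 7640 × 10^-3 C = 7.64
Sum: 33.1 + 4.45 + 7.64 = 45.19

45.19 C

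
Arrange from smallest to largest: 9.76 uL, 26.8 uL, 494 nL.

494 nL < 9.76 uL < 26.8 uL

9.76 uL = 0.00000976 L
26.8 uL = 0.0000268 L
494 nL = 0.000000494 L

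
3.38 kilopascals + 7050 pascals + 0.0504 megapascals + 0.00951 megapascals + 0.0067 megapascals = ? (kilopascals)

77.04 kilopascals

In kilopascals:
  3.38 kilopascals → 3.38
  7050 pascals = 7050e-3 kilopascals = 7.05
  0.0504 megapascals = 0.0504e3 kilopascals = 50.4
  0.00951 megapascals = 0.00951e3 kilopascals = 9.51
  0.0067 megapascals = 0.0067e3 kilopascals = 6.7
Sum: 3.38 + 7.05 + 50.4 + 9.51 + 6.7 = 77.04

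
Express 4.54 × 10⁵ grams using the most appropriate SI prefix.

454 kilograms

= 454 × 10³ grams; 10³ is kilo.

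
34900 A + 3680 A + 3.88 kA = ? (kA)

42.46 kA

In kA:
  34900 A = 34900 × 10⁻³ kA = 34.9
  3680 A = 3680 × 10⁻³ kA = 3.68
  3.88 kA → 3.88
Sum: 34.9 + 3.68 + 3.88 = 42.46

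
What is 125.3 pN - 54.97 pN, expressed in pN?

70.33 pN

In pN:
  125.3 pN → 125.3
  54.97 pN → 54.97
Difference: 125.3 - 54.97 = 70.33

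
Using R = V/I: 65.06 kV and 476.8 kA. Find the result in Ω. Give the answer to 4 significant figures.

(65.06 × 10^3) / (476.8 × 10^3) = 0.136451 Ω

0.1365 Ω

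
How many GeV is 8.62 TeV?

tera = 10¹², giga = 10⁹; factor is 10³.
8.62 × 10³ = 8620

8620 GeV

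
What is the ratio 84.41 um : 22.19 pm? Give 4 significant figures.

3804000

(84.41e-6) / (22.19e-12) = 3.804e6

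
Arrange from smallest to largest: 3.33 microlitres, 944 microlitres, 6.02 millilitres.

3.33 microlitres = 0.00000333 litres
944 microlitres = 0.000944 litres
6.02 millilitres = 0.00602 litres

3.33 microlitres < 944 microlitres < 6.02 millilitres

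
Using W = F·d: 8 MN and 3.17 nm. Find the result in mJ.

25.36 mJ

8e6 × 3.17e-9 = 25.36e-3 J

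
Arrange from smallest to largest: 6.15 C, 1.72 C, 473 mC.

473 mC < 1.72 C < 6.15 C

6.15 C = 6.15 C
1.72 C = 1.72 C
473 mC = 0.473 C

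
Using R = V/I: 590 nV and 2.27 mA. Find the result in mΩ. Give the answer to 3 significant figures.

0.260 mΩ

(590 × 10^-9) / (2.27 × 10^-3) = 259.91 × 10^-6 Ω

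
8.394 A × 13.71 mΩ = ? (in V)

0.11508174 V

8.394 × 13.71 × 10^-3 = 115.08174 × 10^-3 V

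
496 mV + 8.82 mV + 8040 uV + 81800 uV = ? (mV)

594.66 mV

In mV:
  496 mV → 496
  8.82 mV → 8.82
  8040 uV = 8040 × 10^-3 mV = 8.04
  81800 uV = 81800 × 10^-3 mV = 81.8
Sum: 496 + 8.82 + 8.04 + 81.8 = 594.66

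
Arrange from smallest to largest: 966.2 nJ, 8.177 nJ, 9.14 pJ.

966.2 nJ = 0.0000009662 J
8.177 nJ = 0.000000008177 J
9.14 pJ = 0.00000000000914 J

9.14 pJ < 8.177 nJ < 966.2 nJ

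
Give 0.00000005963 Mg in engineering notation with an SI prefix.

59.63 mg

= 59.63e-3 g; 1e-3 is milli.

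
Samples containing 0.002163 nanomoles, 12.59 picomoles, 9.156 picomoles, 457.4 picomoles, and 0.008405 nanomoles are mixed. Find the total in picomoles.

489.714 picomoles

In picomoles:
  0.002163 nanomoles = 0.002163e3 picomoles = 2.163
  12.59 picomoles → 12.59
  9.156 picomoles → 9.156
  457.4 picomoles → 457.4
  0.008405 nanomoles = 0.008405e3 picomoles = 8.405
Sum: 2.163 + 12.59 + 9.156 + 457.4 + 8.405 = 489.714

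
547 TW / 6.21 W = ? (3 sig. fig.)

88100000000000

(547 × 10¹²) / (6.21) = 88.08 × 10¹²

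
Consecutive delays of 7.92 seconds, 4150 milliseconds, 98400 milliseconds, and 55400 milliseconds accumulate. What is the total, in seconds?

In seconds:
  7.92 seconds → 7.92
  4150 milliseconds = 4150e-3 seconds = 4.15
  98400 milliseconds = 98400e-3 seconds = 98.4
  55400 milliseconds = 55400e-3 seconds = 55.4
Sum: 7.92 + 4.15 + 98.4 + 55.4 = 165.87

165.87 seconds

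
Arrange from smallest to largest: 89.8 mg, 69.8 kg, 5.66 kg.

89.8 mg = 0.0898 g
69.8 kg = 69800 g
5.66 kg = 5660 g

89.8 mg < 5.66 kg < 69.8 kg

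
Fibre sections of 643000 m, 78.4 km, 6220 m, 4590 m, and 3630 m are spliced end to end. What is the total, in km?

In km:
  643000 m = 643000 × 10⁻³ km = 643
  78.4 km → 78.4
  6220 m = 6220 × 10⁻³ km = 6.22
  4590 m = 4590 × 10⁻³ km = 4.59
  3630 m = 3630 × 10⁻³ km = 3.63
Sum: 643 + 78.4 + 6.22 + 4.59 + 3.63 = 735.84

735.84 km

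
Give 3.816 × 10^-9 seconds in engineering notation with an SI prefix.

= 3.816 × 10^-9 seconds; 10^-9 is nano.

3.816 nanoseconds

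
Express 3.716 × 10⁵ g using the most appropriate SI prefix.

= 371.6 × 10³ g; 10³ is kilo.

371.6 kg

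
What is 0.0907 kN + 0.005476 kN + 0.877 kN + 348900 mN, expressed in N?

1322.076 N

In N:
  0.0907 kN = 0.0907e3 N = 90.7
  0.005476 kN = 0.005476e3 N = 5.476
  0.877 kN = 0.877e3 N = 877
  348900 mN = 348900e-3 N = 348.9
Sum: 90.7 + 5.476 + 877 + 348.9 = 1322.076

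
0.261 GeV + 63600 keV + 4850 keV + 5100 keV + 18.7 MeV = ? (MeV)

In MeV:
  0.261 GeV = 0.261 × 10^3 MeV = 261
  63600 keV = 63600 × 10^-3 MeV = 63.6
  4850 keV = 4850 × 10^-3 MeV = 4.85
  5100 keV = 5100 × 10^-3 MeV = 5.1
  18.7 MeV → 18.7
Sum: 261 + 63.6 + 4.85 + 5.1 + 18.7 = 353.25

353.25 MeV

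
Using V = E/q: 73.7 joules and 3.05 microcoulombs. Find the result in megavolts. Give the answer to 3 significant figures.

(73.7) / (3.05 × 10^-6) = 24.164 × 10^6 V

24.2 megavolts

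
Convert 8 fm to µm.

femto = 10⁻¹⁵, micro = 10⁻⁶; factor is 10⁻⁹.
8 × 10⁻⁹ = 0.000000008

0.000000008 µm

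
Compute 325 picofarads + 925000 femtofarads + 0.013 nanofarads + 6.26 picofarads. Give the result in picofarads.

1269.26 picofarads

In picofarads:
  325 picofarads → 325
  925000 femtofarads = 925000 × 10^-3 picofarads = 925
  0.013 nanofarads = 0.013 × 10^3 picofarads = 13
  6.26 picofarads → 6.26
Sum: 325 + 925 + 13 + 6.26 = 1269.26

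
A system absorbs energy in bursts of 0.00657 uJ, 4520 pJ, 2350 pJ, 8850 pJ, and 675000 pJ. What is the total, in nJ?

697.29 nJ

In nJ:
  0.00657 uJ = 0.00657e3 nJ = 6.57
  4520 pJ = 4520e-3 nJ = 4.52
  2350 pJ = 2350e-3 nJ = 2.35
  8850 pJ = 8850e-3 nJ = 8.85
  675000 pJ = 675000e-3 nJ = 675
Sum: 6.57 + 4.52 + 2.35 + 8.85 + 675 = 697.29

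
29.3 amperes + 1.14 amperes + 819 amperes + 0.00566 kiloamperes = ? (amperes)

In amperes:
  29.3 amperes → 29.3
  1.14 amperes → 1.14
  819 amperes → 819
  0.00566 kiloamperes = 0.00566 × 10³ amperes = 5.66
Sum: 29.3 + 1.14 + 819 + 5.66 = 855.1

855.1 amperes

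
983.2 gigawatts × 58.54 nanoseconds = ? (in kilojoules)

983.2 × 10⁹ × 58.54 × 10⁻⁹ = 57556.528 J

57.556528 kilojoules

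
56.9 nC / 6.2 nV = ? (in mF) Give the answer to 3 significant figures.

9180 mF

(56.9 × 10^-9) / (6.2 × 10^-9) = 9.1774 F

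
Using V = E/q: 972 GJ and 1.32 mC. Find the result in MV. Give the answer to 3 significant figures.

(972e9) / (1.32e-3) = 736.36e12 V

736000000 MV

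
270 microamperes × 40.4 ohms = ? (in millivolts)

270 × 10⁻⁶ × 40.4 = 10908 × 10⁻⁶ V

10.908 millivolts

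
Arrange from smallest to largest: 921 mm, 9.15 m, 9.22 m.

921 mm = 0.921 m
9.15 m = 9.15 m
9.22 m = 9.22 m

921 mm < 9.15 m < 9.22 m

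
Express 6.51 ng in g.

nano = 1e-9, (no prefix) = 1e0; factor is 1e-9.
6.51 × 1e-9 = 0.00000000651

0.00000000651 g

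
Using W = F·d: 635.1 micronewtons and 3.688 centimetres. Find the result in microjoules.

23.422488 microjoules

635.1 × 10⁻⁶ × 3.688 × 10⁻² = 2342.2488 × 10⁻⁸ J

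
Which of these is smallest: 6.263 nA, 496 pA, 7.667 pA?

6.263 nA = 0.000000006263 A
496 pA = 0.000000000496 A
7.667 pA = 0.000000000007667 A

7.667 pA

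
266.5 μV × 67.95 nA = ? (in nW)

266.5e-6 × 67.95e-9 = 18108.675e-15 W

0.018108675 nW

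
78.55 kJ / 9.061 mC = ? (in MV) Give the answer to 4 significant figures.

8.669 MV

(78.55 × 10^3) / (9.061 × 10^-3) = 8.66902 × 10^6 V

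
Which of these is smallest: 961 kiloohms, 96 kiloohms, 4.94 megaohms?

96 kiloohms

961 kiloohms = 961000 ohms
96 kiloohms = 96000 ohms
4.94 megaohms = 4940000 ohms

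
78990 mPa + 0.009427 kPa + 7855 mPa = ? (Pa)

In Pa:
  78990 mPa = 78990e-3 Pa = 78.99
  0.009427 kPa = 0.009427e3 Pa = 9.427
  7855 mPa = 7855e-3 Pa = 7.855
Sum: 78.99 + 9.427 + 7.855 = 96.272

96.272 Pa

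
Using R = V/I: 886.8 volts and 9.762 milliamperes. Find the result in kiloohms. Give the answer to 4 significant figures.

(886.8) / (9.762e-3) = 90.842e3 Ω

90.84 kiloohms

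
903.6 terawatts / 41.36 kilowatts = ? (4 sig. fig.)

21850000000

(903.6e12) / (41.36e3) = 21.847e9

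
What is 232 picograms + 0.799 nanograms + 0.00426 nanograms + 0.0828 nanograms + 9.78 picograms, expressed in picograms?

1127.84 picograms

In picograms:
  232 picograms → 232
  0.799 nanograms = 0.799 × 10^3 picograms = 799
  0.00426 nanograms = 0.00426 × 10^3 picograms = 4.26
  0.0828 nanograms = 0.0828 × 10^3 picograms = 82.8
  9.78 picograms → 9.78
Sum: 232 + 799 + 4.26 + 82.8 + 9.78 = 1127.84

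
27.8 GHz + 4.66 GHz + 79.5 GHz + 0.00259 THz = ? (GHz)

114.55 GHz

In GHz:
  27.8 GHz → 27.8
  4.66 GHz → 4.66
  79.5 GHz → 79.5
  0.00259 THz = 0.00259 × 10^3 GHz = 2.59
Sum: 27.8 + 4.66 + 79.5 + 2.59 = 114.55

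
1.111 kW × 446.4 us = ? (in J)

0.4959504 J

1.111 × 10^3 × 446.4 × 10^-6 = 495.9504 × 10^-3 J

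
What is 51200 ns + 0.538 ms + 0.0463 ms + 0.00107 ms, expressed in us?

In us:
  51200 ns = 51200 × 10⁻³ us = 51.2
  0.538 ms = 0.538 × 10³ us = 538
  0.0463 ms = 0.0463 × 10³ us = 46.3
  0.00107 ms = 0.00107 × 10³ us = 1.07
Sum: 51.2 + 538 + 46.3 + 1.07 = 636.57

636.57 us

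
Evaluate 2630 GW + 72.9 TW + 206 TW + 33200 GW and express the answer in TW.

In TW:
  2630 GW = 2630 × 10⁻³ TW = 2.63
  72.9 TW → 72.9
  206 TW → 206
  33200 GW = 33200 × 10⁻³ TW = 33.2
Sum: 2.63 + 72.9 + 206 + 33.2 = 314.73

314.73 TW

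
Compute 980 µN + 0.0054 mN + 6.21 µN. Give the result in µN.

In µN:
  980 µN → 980
  0.0054 mN = 0.0054 × 10^3 µN = 5.4
  6.21 µN → 6.21
Sum: 980 + 5.4 + 6.21 = 991.61

991.61 µN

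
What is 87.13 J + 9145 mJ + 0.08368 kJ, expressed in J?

179.955 J

In J:
  87.13 J → 87.13
  9145 mJ = 9145 × 10⁻³ J = 9.145
  0.08368 kJ = 0.08368 × 10³ J = 83.68
Sum: 87.13 + 9.145 + 83.68 = 179.955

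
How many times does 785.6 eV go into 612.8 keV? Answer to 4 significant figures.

780.0

(612.8e3) / (785.6) = 0.78004e3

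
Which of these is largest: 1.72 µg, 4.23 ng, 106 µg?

106 µg

1.72 µg = 0.00000172 g
4.23 ng = 0.00000000423 g
106 µg = 0.000106 g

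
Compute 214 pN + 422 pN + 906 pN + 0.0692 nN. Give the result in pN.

1611.2 pN

In pN:
  214 pN → 214
  422 pN → 422
  906 pN → 906
  0.0692 nN = 0.0692 × 10^3 pN = 69.2
Sum: 214 + 422 + 906 + 69.2 = 1611.2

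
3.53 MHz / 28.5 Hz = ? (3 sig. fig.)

(3.53e6) / (28.5) = 0.1239e6

124000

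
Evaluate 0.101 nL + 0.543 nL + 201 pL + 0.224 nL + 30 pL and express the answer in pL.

1099 pL

In pL:
  0.101 nL = 0.101e3 pL = 101
  0.543 nL = 0.543e3 pL = 543
  201 pL → 201
  0.224 nL = 0.224e3 pL = 224
  30 pL → 30
Sum: 101 + 543 + 201 + 224 + 30 = 1099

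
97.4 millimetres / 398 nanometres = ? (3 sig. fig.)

(97.4e-3) / (398e-9) = 0.2447e6

245000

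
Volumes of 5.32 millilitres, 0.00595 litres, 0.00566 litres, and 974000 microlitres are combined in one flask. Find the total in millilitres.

In millilitres:
  5.32 millilitres → 5.32
  0.00595 litres = 0.00595 × 10³ millilitres = 5.95
  0.00566 litres = 0.00566 × 10³ millilitres = 5.66
  974000 microlitres = 974000 × 10⁻³ millilitres = 974
Sum: 5.32 + 5.95 + 5.66 + 974 = 990.93

990.93 millilitres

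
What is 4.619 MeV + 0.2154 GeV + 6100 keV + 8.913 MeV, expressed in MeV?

In MeV:
  4.619 MeV → 4.619
  0.2154 GeV = 0.2154 × 10³ MeV = 215.4
  6100 keV = 6100 × 10⁻³ MeV = 6.1
  8.913 MeV → 8.913
Sum: 4.619 + 215.4 + 6.1 + 8.913 = 235.032

235.032 MeV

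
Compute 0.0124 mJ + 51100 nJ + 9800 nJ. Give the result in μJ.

73.3 μJ

In μJ:
  0.0124 mJ = 0.0124e3 μJ = 12.4
  51100 nJ = 51100e-3 μJ = 51.1
  9800 nJ = 9800e-3 μJ = 9.8
Sum: 12.4 + 51.1 + 9.8 = 73.3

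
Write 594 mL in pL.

milli = 1e-3, pico = 1e-12; factor is 1e9.
594 × 1e9 = 594000000000

594000000000 pL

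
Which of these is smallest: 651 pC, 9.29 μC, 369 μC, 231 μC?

651 pC = 0.000000000651 C
9.29 μC = 0.00000929 C
369 μC = 0.000369 C
231 μC = 0.000231 C

651 pC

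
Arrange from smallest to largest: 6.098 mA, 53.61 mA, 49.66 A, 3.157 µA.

6.098 mA = 0.006098 A
53.61 mA = 0.05361 A
49.66 A = 49.66 A
3.157 µA = 0.000003157 A

3.157 µA < 6.098 mA < 53.61 mA < 49.66 A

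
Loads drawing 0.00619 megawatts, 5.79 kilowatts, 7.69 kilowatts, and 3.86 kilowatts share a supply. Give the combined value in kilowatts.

23.53 kilowatts

In kilowatts:
  0.00619 megawatts = 0.00619 × 10³ kilowatts = 6.19
  5.79 kilowatts → 5.79
  7.69 kilowatts → 7.69
  3.86 kilowatts → 3.86
Sum: 6.19 + 5.79 + 7.69 + 3.86 = 23.53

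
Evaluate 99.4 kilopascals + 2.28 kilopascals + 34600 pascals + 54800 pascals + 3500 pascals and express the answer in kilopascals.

In kilopascals:
  99.4 kilopascals → 99.4
  2.28 kilopascals → 2.28
  34600 pascals = 34600 × 10⁻³ kilopascals = 34.6
  54800 pascals = 54800 × 10⁻³ kilopascals = 54.8
  3500 pascals = 3500 × 10⁻³ kilopascals = 3.5
Sum: 99.4 + 2.28 + 34.6 + 54.8 + 3.5 = 194.58

194.58 kilopascals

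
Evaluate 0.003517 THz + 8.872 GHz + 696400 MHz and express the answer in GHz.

In GHz:
  0.003517 THz = 0.003517 × 10^3 GHz = 3.517
  8.872 GHz → 8.872
  696400 MHz = 696400 × 10^-3 GHz = 696.4
Sum: 3.517 + 8.872 + 696.4 = 708.789

708.789 GHz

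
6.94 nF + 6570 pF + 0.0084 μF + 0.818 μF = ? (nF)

In nF:
  6.94 nF → 6.94
  6570 pF = 6570e-3 nF = 6.57
  0.0084 μF = 0.0084e3 nF = 8.4
  0.818 μF = 0.818e3 nF = 818
Sum: 6.94 + 6.57 + 8.4 + 818 = 839.91

839.91 nF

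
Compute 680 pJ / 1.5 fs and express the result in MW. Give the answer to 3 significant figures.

0.453 MW

(680 × 10^-12) / (1.5 × 10^-15) = 453.33 × 10^3 W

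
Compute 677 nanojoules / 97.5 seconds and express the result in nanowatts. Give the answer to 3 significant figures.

6.94 nanowatts

(677 × 10^-9) / (97.5) = 6.9436 × 10^-9 W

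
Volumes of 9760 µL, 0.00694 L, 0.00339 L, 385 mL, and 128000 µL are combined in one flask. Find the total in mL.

In mL:
  9760 µL = 9760 × 10^-3 mL = 9.76
  0.00694 L = 0.00694 × 10^3 mL = 6.94
  0.00339 L = 0.00339 × 10^3 mL = 3.39
  385 mL → 385
  128000 µL = 128000 × 10^-3 mL = 128
Sum: 9.76 + 6.94 + 3.39 + 385 + 128 = 533.09

533.09 mL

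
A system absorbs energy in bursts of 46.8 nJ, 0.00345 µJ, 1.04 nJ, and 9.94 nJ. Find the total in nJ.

In nJ:
  46.8 nJ → 46.8
  0.00345 µJ = 0.00345 × 10³ nJ = 3.45
  1.04 nJ → 1.04
  9.94 nJ → 9.94
Sum: 46.8 + 3.45 + 1.04 + 9.94 = 61.23

61.23 nJ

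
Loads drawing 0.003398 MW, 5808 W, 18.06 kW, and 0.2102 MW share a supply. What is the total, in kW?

237.466 kW

In kW:
  0.003398 MW = 0.003398 × 10³ kW = 3.398
  5808 W = 5808 × 10⁻³ kW = 5.808
  18.06 kW → 18.06
  0.2102 MW = 0.2102 × 10³ kW = 210.2
Sum: 3.398 + 5.808 + 18.06 + 210.2 = 237.466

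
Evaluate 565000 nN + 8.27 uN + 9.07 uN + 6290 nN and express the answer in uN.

588.63 uN

In uN:
  565000 nN = 565000e-3 uN = 565
  8.27 uN → 8.27
  9.07 uN → 9.07
  6290 nN = 6290e-3 uN = 6.29
Sum: 565 + 8.27 + 9.07 + 6.29 = 588.63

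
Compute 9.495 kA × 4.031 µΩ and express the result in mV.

38.274345 mV

9.495e3 × 4.031e-6 = 38.274345e-3 V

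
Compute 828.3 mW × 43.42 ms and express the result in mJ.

828.3 × 10⁻³ × 43.42 × 10⁻³ = 35964.786 × 10⁻⁶ J

35.964786 mJ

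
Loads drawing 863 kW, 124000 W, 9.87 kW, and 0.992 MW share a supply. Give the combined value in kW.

In kW:
  863 kW → 863
  124000 W = 124000 × 10⁻³ kW = 124
  9.87 kW → 9.87
  0.992 MW = 0.992 × 10³ kW = 992
Sum: 863 + 124 + 9.87 + 992 = 1988.87

1988.87 kW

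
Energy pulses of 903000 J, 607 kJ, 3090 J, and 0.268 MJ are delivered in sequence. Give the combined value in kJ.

1781.09 kJ

In kJ:
  903000 J = 903000e-3 kJ = 903
  607 kJ → 607
  3090 J = 3090e-3 kJ = 3.09
  0.268 MJ = 0.268e3 kJ = 268
Sum: 903 + 607 + 3.09 + 268 = 1781.09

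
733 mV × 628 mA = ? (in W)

733 × 10^-3 × 628 × 10^-3 = 460324 × 10^-6 W

0.460324 W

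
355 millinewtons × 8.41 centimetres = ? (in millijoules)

355 × 10^-3 × 8.41 × 10^-2 = 2985.55 × 10^-5 J

29.8555 millijoules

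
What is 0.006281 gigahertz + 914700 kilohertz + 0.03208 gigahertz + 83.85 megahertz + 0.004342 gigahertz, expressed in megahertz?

In megahertz:
  0.006281 gigahertz = 0.006281 × 10³ megahertz = 6.281
  914700 kilohertz = 914700 × 10⁻³ megahertz = 914.7
  0.03208 gigahertz = 0.03208 × 10³ megahertz = 32.08
  83.85 megahertz → 83.85
  0.004342 gigahertz = 0.004342 × 10³ megahertz = 4.342
Sum: 6.281 + 914.7 + 32.08 + 83.85 + 4.342 = 1041.253

1041.253 megahertz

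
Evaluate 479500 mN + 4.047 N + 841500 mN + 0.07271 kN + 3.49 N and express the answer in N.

1401.247 N

In N:
  479500 mN = 479500e-3 N = 479.5
  4.047 N → 4.047
  841500 mN = 841500e-3 N = 841.5
  0.07271 kN = 0.07271e3 N = 72.71
  3.49 N → 3.49
Sum: 479.5 + 4.047 + 841.5 + 72.71 + 3.49 = 1401.247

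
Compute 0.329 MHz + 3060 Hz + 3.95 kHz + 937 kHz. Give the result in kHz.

1273.01 kHz

In kHz:
  0.329 MHz = 0.329 × 10³ kHz = 329
  3060 Hz = 3060 × 10⁻³ kHz = 3.06
  3.95 kHz → 3.95
  937 kHz → 937
Sum: 329 + 3.06 + 3.95 + 937 = 1273.01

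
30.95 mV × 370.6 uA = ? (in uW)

11.47007 uW

30.95e-3 × 370.6e-6 = 11470.07e-9 W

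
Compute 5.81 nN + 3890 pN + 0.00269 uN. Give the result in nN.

In nN:
  5.81 nN → 5.81
  3890 pN = 3890 × 10⁻³ nN = 3.89
  0.00269 uN = 0.00269 × 10³ nN = 2.69
Sum: 5.81 + 3.89 + 2.69 = 12.39

12.39 nN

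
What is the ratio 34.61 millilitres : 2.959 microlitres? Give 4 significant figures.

11700

(34.61e-3) / (2.959e-6) = 11.697e3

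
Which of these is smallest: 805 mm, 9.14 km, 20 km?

805 mm

805 mm = 0.805 m
9.14 km = 9140 m
20 km = 20000 m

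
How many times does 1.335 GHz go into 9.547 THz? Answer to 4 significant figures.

(9.547e12) / (1.335e9) = 7.1513e3

7151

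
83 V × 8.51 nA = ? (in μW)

83 × 8.51 × 10⁻⁹ = 706.33 × 10⁻⁹ W

0.70633 μW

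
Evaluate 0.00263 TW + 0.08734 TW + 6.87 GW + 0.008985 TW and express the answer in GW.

In GW:
  0.00263 TW = 0.00263 × 10³ GW = 2.63
  0.08734 TW = 0.08734 × 10³ GW = 87.34
  6.87 GW → 6.87
  0.008985 TW = 0.008985 × 10³ GW = 8.985
Sum: 2.63 + 87.34 + 6.87 + 8.985 = 105.825

105.825 GW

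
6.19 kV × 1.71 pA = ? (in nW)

10.5849 nW

6.19e3 × 1.71e-12 = 10.5849e-9 W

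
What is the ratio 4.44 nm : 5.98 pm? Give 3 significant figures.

(4.44 × 10^-9) / (5.98 × 10^-12) = 0.7425 × 10^3

742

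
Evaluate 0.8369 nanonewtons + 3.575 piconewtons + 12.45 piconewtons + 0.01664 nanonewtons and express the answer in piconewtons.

In piconewtons:
  0.8369 nanonewtons = 0.8369e3 piconewtons = 836.9
  3.575 piconewtons → 3.575
  12.45 piconewtons → 12.45
  0.01664 nanonewtons = 0.01664e3 piconewtons = 16.64
Sum: 836.9 + 3.575 + 12.45 + 16.64 = 869.565

869.565 piconewtons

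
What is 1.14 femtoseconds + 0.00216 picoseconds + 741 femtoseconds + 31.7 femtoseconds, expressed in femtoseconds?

776 femtoseconds

In femtoseconds:
  1.14 femtoseconds → 1.14
  0.00216 picoseconds = 0.00216 × 10^3 femtoseconds = 2.16
  741 femtoseconds → 741
  31.7 femtoseconds → 31.7
Sum: 1.14 + 2.16 + 741 + 31.7 = 776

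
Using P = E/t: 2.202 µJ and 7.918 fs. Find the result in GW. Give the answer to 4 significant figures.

0.2781 GW

(2.202 × 10^-6) / (7.918 × 10^-15) = 0.278101 × 10^9 W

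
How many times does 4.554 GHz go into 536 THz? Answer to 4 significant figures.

(536e12) / (4.554e9) = 117.7e3

117700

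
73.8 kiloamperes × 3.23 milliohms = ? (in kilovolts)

0.238374 kilovolts

73.8e3 × 3.23e-3 = 238.374 V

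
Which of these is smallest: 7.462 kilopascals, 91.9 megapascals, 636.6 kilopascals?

7.462 kilopascals = 7462 pascals
91.9 megapascals = 91900000 pascals
636.6 kilopascals = 636600 pascals

7.462 kilopascals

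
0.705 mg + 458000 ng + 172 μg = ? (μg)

1335 μg

In μg:
  0.705 mg = 0.705 × 10³ μg = 705
  458000 ng = 458000 × 10⁻³ μg = 458
  172 μg → 172
Sum: 705 + 458 + 172 = 1335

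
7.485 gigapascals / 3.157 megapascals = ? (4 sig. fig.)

2371

(7.485 × 10^9) / (3.157 × 10^6) = 2.3709 × 10^3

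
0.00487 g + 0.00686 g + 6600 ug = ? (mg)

18.33 mg

In mg:
  0.00487 g = 0.00487 × 10³ mg = 4.87
  0.00686 g = 0.00686 × 10³ mg = 6.86
  6600 ug = 6600 × 10⁻³ mg = 6.6
Sum: 4.87 + 6.86 + 6.6 = 18.33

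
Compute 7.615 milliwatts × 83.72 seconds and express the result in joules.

0.6375278 joules

7.615 × 10^-3 × 83.72 = 637.5278 × 10^-3 J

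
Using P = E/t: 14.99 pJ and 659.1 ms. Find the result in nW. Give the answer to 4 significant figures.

(14.99e-12) / (659.1e-3) = 0.0227431e-9 W

0.02274 nW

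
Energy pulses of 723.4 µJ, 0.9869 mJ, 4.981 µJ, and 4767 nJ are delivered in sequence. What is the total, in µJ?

In µJ:
  723.4 µJ → 723.4
  0.9869 mJ = 0.9869 × 10³ µJ = 986.9
  4.981 µJ → 4.981
  4767 nJ = 4767 × 10⁻³ µJ = 4.767
Sum: 723.4 + 986.9 + 4.981 + 4.767 = 1720.048

1720.048 µJ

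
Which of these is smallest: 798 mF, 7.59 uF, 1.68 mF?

7.59 uF

798 mF = 0.798 F
7.59 uF = 0.00000759 F
1.68 mF = 0.00168 F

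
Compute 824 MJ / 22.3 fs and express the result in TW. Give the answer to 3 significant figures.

(824e6) / (22.3e-15) = 36.951e21 W

37000000000 TW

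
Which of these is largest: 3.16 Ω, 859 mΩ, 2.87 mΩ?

3.16 Ω

3.16 Ω = 3.16 Ω
859 mΩ = 0.859 Ω
2.87 mΩ = 0.00287 Ω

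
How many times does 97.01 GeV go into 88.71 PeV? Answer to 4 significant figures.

(88.71 × 10^15) / (97.01 × 10^9) = 0.91444 × 10^6

914400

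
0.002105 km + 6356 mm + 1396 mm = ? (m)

In m:
  0.002105 km = 0.002105e3 m = 2.105
  6356 mm = 6356e-3 m = 6.356
  1396 mm = 1396e-3 m = 1.396
Sum: 2.105 + 6.356 + 1.396 = 9.857

9.857 m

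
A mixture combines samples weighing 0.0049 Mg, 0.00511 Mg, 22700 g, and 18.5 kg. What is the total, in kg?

In kg:
  0.0049 Mg = 0.0049 × 10^3 kg = 4.9
  0.00511 Mg = 0.00511 × 10^3 kg = 5.11
  22700 g = 22700 × 10^-3 kg = 22.7
  18.5 kg → 18.5
Sum: 4.9 + 5.11 + 22.7 + 18.5 = 51.21

51.21 kg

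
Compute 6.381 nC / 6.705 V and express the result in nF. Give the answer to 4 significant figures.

0.9517 nF

(6.381e-9) / (6.705) = 0.951678e-9 F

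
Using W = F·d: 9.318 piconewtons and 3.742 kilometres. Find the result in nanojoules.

9.318 × 10^-12 × 3.742 × 10^3 = 34.867956 × 10^-9 J

34.867956 nanojoules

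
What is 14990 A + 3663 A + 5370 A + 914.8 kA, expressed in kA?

938.823 kA

In kA:
  14990 A = 14990 × 10^-3 kA = 14.99
  3663 A = 3663 × 10^-3 kA = 3.663
  5370 A = 5370 × 10^-3 kA = 5.37
  914.8 kA → 914.8
Sum: 14.99 + 3.663 + 5.37 + 914.8 = 938.823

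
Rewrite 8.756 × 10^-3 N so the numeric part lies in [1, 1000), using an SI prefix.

= 8.756 × 10^-3 N; 10^-3 is milli.

8.756 mN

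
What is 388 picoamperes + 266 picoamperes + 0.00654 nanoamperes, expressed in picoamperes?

660.54 picoamperes

In picoamperes:
  388 picoamperes → 388
  266 picoamperes → 266
  0.00654 nanoamperes = 0.00654 × 10³ picoamperes = 6.54
Sum: 388 + 266 + 6.54 = 660.54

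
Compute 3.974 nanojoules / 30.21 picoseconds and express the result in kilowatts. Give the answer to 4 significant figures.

0.1315 kilowatts

(3.974e-9) / (30.21e-12) = 0.131546e3 W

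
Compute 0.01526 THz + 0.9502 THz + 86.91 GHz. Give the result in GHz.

In GHz:
  0.01526 THz = 0.01526 × 10³ GHz = 15.26
  0.9502 THz = 0.9502 × 10³ GHz = 950.2
  86.91 GHz → 86.91
Sum: 15.26 + 950.2 + 86.91 = 1052.37

1052.37 GHz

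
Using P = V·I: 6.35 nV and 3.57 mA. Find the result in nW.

6.35 × 10^-9 × 3.57 × 10^-3 = 22.6695 × 10^-12 W

0.0226695 nW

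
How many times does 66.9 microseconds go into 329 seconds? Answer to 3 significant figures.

4920000

(329) / (66.9 × 10^-6) = 4.918 × 10^6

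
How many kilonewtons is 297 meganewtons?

mega = 10^6, kilo = 10^3; factor is 10^3.
297 × 10^3 = 297000

297000 kilonewtons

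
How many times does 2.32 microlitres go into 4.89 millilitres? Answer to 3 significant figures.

(4.89e-3) / (2.32e-6) = 2.108e3

2110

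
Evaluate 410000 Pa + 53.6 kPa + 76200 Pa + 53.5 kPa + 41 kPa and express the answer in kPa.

634.3 kPa

In kPa:
  410000 Pa = 410000 × 10⁻³ kPa = 410
  53.6 kPa → 53.6
  76200 Pa = 76200 × 10⁻³ kPa = 76.2
  53.5 kPa → 53.5
  41 kPa → 41
Sum: 410 + 53.6 + 76.2 + 53.5 + 41 = 634.3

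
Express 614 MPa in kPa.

614000 kPa

mega = 1e6, kilo = 1e3; factor is 1e3.
614 × 1e3 = 614000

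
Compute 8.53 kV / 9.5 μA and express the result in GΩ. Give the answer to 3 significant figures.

0.898 GΩ

(8.53 × 10³) / (9.5 × 10⁻⁶) = 0.89789 × 10⁹ Ω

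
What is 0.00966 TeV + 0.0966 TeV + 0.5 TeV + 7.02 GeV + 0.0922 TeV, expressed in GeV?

705.48 GeV

In GeV:
  0.00966 TeV = 0.00966 × 10^3 GeV = 9.66
  0.0966 TeV = 0.0966 × 10^3 GeV = 96.6
  0.5 TeV = 0.5 × 10^3 GeV = 500
  7.02 GeV → 7.02
  0.0922 TeV = 0.0922 × 10^3 GeV = 92.2
Sum: 9.66 + 96.6 + 500 + 7.02 + 92.2 = 705.48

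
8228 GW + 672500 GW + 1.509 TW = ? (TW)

682.237 TW

In TW:
  8228 GW = 8228 × 10^-3 TW = 8.228
  672500 GW = 672500 × 10^-3 TW = 672.5
  1.509 TW → 1.509
Sum: 8.228 + 672.5 + 1.509 = 682.237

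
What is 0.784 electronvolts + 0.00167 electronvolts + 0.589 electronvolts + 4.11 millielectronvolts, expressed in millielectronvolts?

In millielectronvolts:
  0.784 electronvolts = 0.784e3 millielectronvolts = 784
  0.00167 electronvolts = 0.00167e3 millielectronvolts = 1.67
  0.589 electronvolts = 0.589e3 millielectronvolts = 589
  4.11 millielectronvolts → 4.11
Sum: 784 + 1.67 + 589 + 4.11 = 1378.78

1378.78 millielectronvolts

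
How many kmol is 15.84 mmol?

0.00001584 kmol

milli = 10⁻³, kilo = 10³; factor is 10⁻⁶.
15.84 × 10⁻⁶ = 0.00001584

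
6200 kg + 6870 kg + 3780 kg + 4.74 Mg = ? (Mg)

In Mg:
  6200 kg = 6200 × 10^-3 Mg = 6.2
  6870 kg = 6870 × 10^-3 Mg = 6.87
  3780 kg = 3780 × 10^-3 Mg = 3.78
  4.74 Mg → 4.74
Sum: 6.2 + 6.87 + 3.78 + 4.74 = 21.59

21.59 Mg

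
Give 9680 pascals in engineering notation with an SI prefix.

= 9.68 × 10^3 pascals; 10^3 is kilo.

9.68 kilopascals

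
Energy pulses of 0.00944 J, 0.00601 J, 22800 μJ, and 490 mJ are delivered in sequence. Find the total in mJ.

In mJ:
  0.00944 J = 0.00944 × 10³ mJ = 9.44
  0.00601 J = 0.00601 × 10³ mJ = 6.01
  22800 μJ = 22800 × 10⁻³ mJ = 22.8
  490 mJ → 490
Sum: 9.44 + 6.01 + 22.8 + 490 = 528.25

528.25 mJ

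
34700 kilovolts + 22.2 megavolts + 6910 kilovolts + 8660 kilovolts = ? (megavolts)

In megavolts:
  34700 kilovolts = 34700 × 10⁻³ megavolts = 34.7
  22.2 megavolts → 22.2
  6910 kilovolts = 6910 × 10⁻³ megavolts = 6.91
  8660 kilovolts = 8660 × 10⁻³ megavolts = 8.66
Sum: 34.7 + 22.2 + 6.91 + 8.66 = 72.47

72.47 megavolts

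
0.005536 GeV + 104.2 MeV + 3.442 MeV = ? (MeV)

In MeV:
  0.005536 GeV = 0.005536 × 10^3 MeV = 5.536
  104.2 MeV → 104.2
  3.442 MeV → 3.442
Sum: 5.536 + 104.2 + 3.442 = 113.178

113.178 MeV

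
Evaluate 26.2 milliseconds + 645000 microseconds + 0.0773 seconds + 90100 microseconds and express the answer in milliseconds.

In milliseconds:
  26.2 milliseconds → 26.2
  645000 microseconds = 645000 × 10⁻³ milliseconds = 645
  0.0773 seconds = 0.0773 × 10³ milliseconds = 77.3
  90100 microseconds = 90100 × 10⁻³ milliseconds = 90.1
Sum: 26.2 + 645 + 77.3 + 90.1 = 838.6

838.6 milliseconds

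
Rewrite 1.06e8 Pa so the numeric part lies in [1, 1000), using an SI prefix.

= 106e6 Pa; 1e6 is mega.

106 MPa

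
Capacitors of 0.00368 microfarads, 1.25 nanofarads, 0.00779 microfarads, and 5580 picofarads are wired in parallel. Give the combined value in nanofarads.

18.3 nanofarads

In nanofarads:
  0.00368 microfarads = 0.00368 × 10^3 nanofarads = 3.68
  1.25 nanofarads → 1.25
  0.00779 microfarads = 0.00779 × 10^3 nanofarads = 7.79
  5580 picofarads = 5580 × 10^-3 nanofarads = 5.58
Sum: 3.68 + 1.25 + 7.79 + 5.58 = 18.3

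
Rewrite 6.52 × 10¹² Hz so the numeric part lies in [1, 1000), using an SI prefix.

6.52 THz

= 6.52 × 10¹² Hz; 10¹² is tera.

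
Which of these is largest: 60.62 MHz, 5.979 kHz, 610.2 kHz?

60.62 MHz

60.62 MHz = 60620000 Hz
5.979 kHz = 5979 Hz
610.2 kHz = 610200 Hz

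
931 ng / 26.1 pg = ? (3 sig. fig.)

(931 × 10^-9) / (26.1 × 10^-12) = 35.67 × 10^3

35700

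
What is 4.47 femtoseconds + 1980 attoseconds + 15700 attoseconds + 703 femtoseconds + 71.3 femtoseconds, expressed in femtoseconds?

796.45 femtoseconds

In femtoseconds:
  4.47 femtoseconds → 4.47
  1980 attoseconds = 1980 × 10⁻³ femtoseconds = 1.98
  15700 attoseconds = 15700 × 10⁻³ femtoseconds = 15.7
  703 femtoseconds → 703
  71.3 femtoseconds → 71.3
Sum: 4.47 + 1.98 + 15.7 + 703 + 71.3 = 796.45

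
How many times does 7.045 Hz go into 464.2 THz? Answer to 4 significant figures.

65890000000000

(464.2 × 10^12) / (7.045) = 65.891 × 10^12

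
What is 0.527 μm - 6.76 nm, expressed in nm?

520.24 nm

In nm:
  0.527 μm = 0.527 × 10^3 nm = 527
  6.76 nm → 6.76
Difference: 527 - 6.76 = 520.24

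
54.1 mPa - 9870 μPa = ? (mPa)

In mPa:
  54.1 mPa → 54.1
  9870 μPa = 9870 × 10⁻³ mPa = 9.87
Difference: 54.1 - 9.87 = 44.23

44.23 mPa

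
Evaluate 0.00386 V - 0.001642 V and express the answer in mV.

2.218 mV

In mV:
  0.00386 V = 0.00386 × 10³ mV = 3.86
  0.001642 V = 0.001642 × 10³ mV = 1.642
Difference: 3.86 - 1.642 = 2.218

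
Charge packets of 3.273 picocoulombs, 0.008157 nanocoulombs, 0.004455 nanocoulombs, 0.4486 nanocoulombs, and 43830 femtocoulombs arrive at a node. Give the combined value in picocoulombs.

508.315 picocoulombs

In picocoulombs:
  3.273 picocoulombs → 3.273
  0.008157 nanocoulombs = 0.008157e3 picocoulombs = 8.157
  0.004455 nanocoulombs = 0.004455e3 picocoulombs = 4.455
  0.4486 nanocoulombs = 0.4486e3 picocoulombs = 448.6
  43830 femtocoulombs = 43830e-3 picocoulombs = 43.83
Sum: 3.273 + 8.157 + 4.455 + 448.6 + 43.83 = 508.315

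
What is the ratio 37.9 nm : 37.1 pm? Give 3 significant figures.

1020

(37.9 × 10^-9) / (37.1 × 10^-12) = 1.022 × 10^3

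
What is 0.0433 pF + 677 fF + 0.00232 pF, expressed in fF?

In fF:
  0.0433 pF = 0.0433e3 fF = 43.3
  677 fF → 677
  0.00232 pF = 0.00232e3 fF = 2.32
Sum: 43.3 + 677 + 2.32 = 722.62

722.62 fF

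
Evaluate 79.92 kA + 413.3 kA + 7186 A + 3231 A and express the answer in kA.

503.637 kA

In kA:
  79.92 kA → 79.92
  413.3 kA → 413.3
  7186 A = 7186e-3 kA = 7.186
  3231 A = 3231e-3 kA = 3.231
Sum: 79.92 + 413.3 + 7.186 + 3.231 = 503.637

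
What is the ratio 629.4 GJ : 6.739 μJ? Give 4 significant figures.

(629.4 × 10⁹) / (6.739 × 10⁻⁶) = 93.397 × 10¹⁵

93400000000000000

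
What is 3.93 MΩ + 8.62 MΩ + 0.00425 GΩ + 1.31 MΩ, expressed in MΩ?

In MΩ:
  3.93 MΩ → 3.93
  8.62 MΩ → 8.62
  0.00425 GΩ = 0.00425 × 10^3 MΩ = 4.25
  1.31 MΩ → 1.31
Sum: 3.93 + 8.62 + 4.25 + 1.31 = 18.11

18.11 MΩ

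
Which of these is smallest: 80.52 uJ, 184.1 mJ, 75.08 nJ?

75.08 nJ

80.52 uJ = 0.00008052 J
184.1 mJ = 0.1841 J
75.08 nJ = 0.00000007508 J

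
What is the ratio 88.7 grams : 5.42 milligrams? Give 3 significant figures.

16400

(88.7) / (5.42 × 10⁻³) = 16.37 × 10³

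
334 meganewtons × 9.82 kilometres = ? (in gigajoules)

3279.88 gigajoules

334 × 10^6 × 9.82 × 10^3 = 3279.88 × 10^9 J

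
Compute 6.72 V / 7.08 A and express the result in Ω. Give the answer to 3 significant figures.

0.949 Ω

(6.72) / (7.08) = 0.94915 Ω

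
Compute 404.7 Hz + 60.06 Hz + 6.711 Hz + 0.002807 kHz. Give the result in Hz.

In Hz:
  404.7 Hz → 404.7
  60.06 Hz → 60.06
  6.711 Hz → 6.711
  0.002807 kHz = 0.002807e3 Hz = 2.807
Sum: 404.7 + 60.06 + 6.711 + 2.807 = 474.278

474.278 Hz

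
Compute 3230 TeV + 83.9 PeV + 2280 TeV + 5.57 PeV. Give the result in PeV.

94.98 PeV

In PeV:
  3230 TeV = 3230 × 10⁻³ PeV = 3.23
  83.9 PeV → 83.9
  2280 TeV = 2280 × 10⁻³ PeV = 2.28
  5.57 PeV → 5.57
Sum: 3.23 + 83.9 + 2.28 + 5.57 = 94.98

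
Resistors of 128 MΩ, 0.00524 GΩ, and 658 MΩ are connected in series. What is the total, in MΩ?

In MΩ:
  128 MΩ → 128
  0.00524 GΩ = 0.00524 × 10³ MΩ = 5.24
  658 MΩ → 658
Sum: 128 + 5.24 + 658 = 791.24

791.24 MΩ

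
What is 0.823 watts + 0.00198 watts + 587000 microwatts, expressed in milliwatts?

1411.98 milliwatts

In milliwatts:
  0.823 watts = 0.823 × 10³ milliwatts = 823
  0.00198 watts = 0.00198 × 10³ milliwatts = 1.98
  587000 microwatts = 587000 × 10⁻³ milliwatts = 587
Sum: 823 + 1.98 + 587 = 1411.98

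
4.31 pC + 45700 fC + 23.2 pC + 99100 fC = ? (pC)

172.31 pC

In pC:
  4.31 pC → 4.31
  45700 fC = 45700e-3 pC = 45.7
  23.2 pC → 23.2
  99100 fC = 99100e-3 pC = 99.1
Sum: 4.31 + 45.7 + 23.2 + 99.1 = 172.31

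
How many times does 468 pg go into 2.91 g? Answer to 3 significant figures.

(2.91) / (468 × 10^-12) = 0.006218 × 10^12

6220000000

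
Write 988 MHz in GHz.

mega = 1e6, giga = 1e9; factor is 1e-3.
988 × 1e-3 = 0.988

0.988 GHz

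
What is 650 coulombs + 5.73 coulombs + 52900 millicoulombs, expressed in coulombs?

708.63 coulombs

In coulombs:
  650 coulombs → 650
  5.73 coulombs → 5.73
  52900 millicoulombs = 52900 × 10⁻³ coulombs = 52.9
Sum: 650 + 5.73 + 52.9 = 708.63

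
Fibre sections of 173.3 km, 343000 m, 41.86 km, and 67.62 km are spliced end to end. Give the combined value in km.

625.78 km

In km:
  173.3 km → 173.3
  343000 m = 343000 × 10^-3 km = 343
  41.86 km → 41.86
  67.62 km → 67.62
Sum: 173.3 + 343 + 41.86 + 67.62 = 625.78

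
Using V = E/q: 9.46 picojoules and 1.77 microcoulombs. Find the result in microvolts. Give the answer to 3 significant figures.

(9.46 × 10^-12) / (1.77 × 10^-6) = 5.3446 × 10^-6 V

5.34 microvolts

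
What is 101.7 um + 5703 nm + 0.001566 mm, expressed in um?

In um:
  101.7 um → 101.7
  5703 nm = 5703 × 10⁻³ um = 5.703
  0.001566 mm = 0.001566 × 10³ um = 1.566
Sum: 101.7 + 5.703 + 1.566 = 108.969

108.969 um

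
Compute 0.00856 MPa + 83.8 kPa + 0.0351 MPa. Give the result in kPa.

127.46 kPa

In kPa:
  0.00856 MPa = 0.00856e3 kPa = 8.56
  83.8 kPa → 83.8
  0.0351 MPa = 0.0351e3 kPa = 35.1
Sum: 8.56 + 83.8 + 35.1 = 127.46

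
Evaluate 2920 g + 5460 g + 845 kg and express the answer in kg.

In kg:
  2920 g = 2920e-3 kg = 2.92
  5460 g = 5460e-3 kg = 5.46
  845 kg → 845
Sum: 2.92 + 5.46 + 845 = 853.38

853.38 kg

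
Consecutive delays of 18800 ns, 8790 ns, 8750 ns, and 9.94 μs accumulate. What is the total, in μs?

In μs:
  18800 ns = 18800 × 10^-3 μs = 18.8
  8790 ns = 8790 × 10^-3 μs = 8.79
  8750 ns = 8750 × 10^-3 μs = 8.75
  9.94 μs → 9.94
Sum: 18.8 + 8.79 + 8.75 + 9.94 = 46.28

46.28 μs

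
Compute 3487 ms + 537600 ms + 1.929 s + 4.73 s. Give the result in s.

In s:
  3487 ms = 3487 × 10^-3 s = 3.487
  537600 ms = 537600 × 10^-3 s = 537.6
  1.929 s → 1.929
  4.73 s → 4.73
Sum: 3.487 + 537.6 + 1.929 + 4.73 = 547.746

547.746 s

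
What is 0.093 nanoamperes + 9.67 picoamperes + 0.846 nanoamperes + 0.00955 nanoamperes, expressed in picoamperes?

In picoamperes:
  0.093 nanoamperes = 0.093e3 picoamperes = 93
  9.67 picoamperes → 9.67
  0.846 nanoamperes = 0.846e3 picoamperes = 846
  0.00955 nanoamperes = 0.00955e3 picoamperes = 9.55
Sum: 93 + 9.67 + 846 + 9.55 = 958.22

958.22 picoamperes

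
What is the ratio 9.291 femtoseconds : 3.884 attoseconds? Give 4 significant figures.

(9.291e-15) / (3.884e-18) = 2.3921e3

2392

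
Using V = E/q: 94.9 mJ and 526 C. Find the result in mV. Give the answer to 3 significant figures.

(94.9e-3) / (526) = 0.18042e-3 V

0.180 mV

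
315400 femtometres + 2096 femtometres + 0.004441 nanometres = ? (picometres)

In picometres:
  315400 femtometres = 315400 × 10⁻³ picometres = 315.4
  2096 femtometres = 2096 × 10⁻³ picometres = 2.096
  0.004441 nanometres = 0.004441 × 10³ picometres = 4.441
Sum: 315.4 + 2.096 + 4.441 = 321.937

321.937 picometres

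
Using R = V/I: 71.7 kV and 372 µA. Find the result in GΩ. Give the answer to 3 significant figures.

0.193 GΩ

(71.7e3) / (372e-6) = 0.19274e9 Ω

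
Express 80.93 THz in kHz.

tera = 10¹², kilo = 10³; factor is 10⁹.
80.93 × 10⁹ = 80930000000

80930000000 kHz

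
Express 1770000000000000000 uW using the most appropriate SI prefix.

= 1.77 × 10^12 W; 10^12 is tera.

1.77 TW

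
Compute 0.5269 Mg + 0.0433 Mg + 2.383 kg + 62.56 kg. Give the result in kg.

635.143 kg

In kg:
  0.5269 Mg = 0.5269 × 10³ kg = 526.9
  0.0433 Mg = 0.0433 × 10³ kg = 43.3
  2.383 kg → 2.383
  62.56 kg → 62.56
Sum: 526.9 + 43.3 + 2.383 + 62.56 = 635.143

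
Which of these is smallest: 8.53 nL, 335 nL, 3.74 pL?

8.53 nL = 0.00000000853 L
335 nL = 0.000000335 L
3.74 pL = 0.00000000000374 L

3.74 pL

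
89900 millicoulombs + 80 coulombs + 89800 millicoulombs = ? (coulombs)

In coulombs:
  89900 millicoulombs = 89900e-3 coulombs = 89.9
  80 coulombs → 80
  89800 millicoulombs = 89800e-3 coulombs = 89.8
Sum: 89.9 + 80 + 89.8 = 259.7

259.7 coulombs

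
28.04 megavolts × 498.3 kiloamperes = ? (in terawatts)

28.04 × 10⁶ × 498.3 × 10³ = 13972.332 × 10⁹ W

13.972332 terawatts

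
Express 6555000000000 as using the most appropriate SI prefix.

6.555 us

= 6.555e-6 s; 1e-6 is micro.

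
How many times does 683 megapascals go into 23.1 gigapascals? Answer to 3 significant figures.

33.8

(23.1e9) / (683e6) = 0.03382e3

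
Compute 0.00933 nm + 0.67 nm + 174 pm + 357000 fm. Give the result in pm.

In pm:
  0.00933 nm = 0.00933e3 pm = 9.33
  0.67 nm = 0.67e3 pm = 670
  174 pm → 174
  357000 fm = 357000e-3 pm = 357
Sum: 9.33 + 670 + 174 + 357 = 1210.33

1210.33 pm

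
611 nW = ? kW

0.000000000611 kW

nano = 10⁻⁹, kilo = 10³; factor is 10⁻¹².
611 × 10⁻¹² = 0.000000000611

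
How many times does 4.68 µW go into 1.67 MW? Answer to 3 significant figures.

357000000000

(1.67 × 10^6) / (4.68 × 10^-6) = 0.3568 × 10^12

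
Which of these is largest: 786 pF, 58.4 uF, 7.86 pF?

58.4 uF

786 pF = 0.000000000786 F
58.4 uF = 0.0000584 F
7.86 pF = 0.00000000000786 F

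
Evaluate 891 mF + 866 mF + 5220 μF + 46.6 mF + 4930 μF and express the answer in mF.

In mF:
  891 mF → 891
  866 mF → 866
  5220 μF = 5220 × 10^-3 mF = 5.22
  46.6 mF → 46.6
  4930 μF = 4930 × 10^-3 mF = 4.93
Sum: 891 + 866 + 5.22 + 46.6 + 4.93 = 1813.75

1813.75 mF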